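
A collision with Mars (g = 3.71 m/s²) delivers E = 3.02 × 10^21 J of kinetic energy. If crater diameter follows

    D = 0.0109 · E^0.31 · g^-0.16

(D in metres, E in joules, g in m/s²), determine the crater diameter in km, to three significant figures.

E^0.31 = (3.02 × 10^21)^0.31 = 4.558 × 10^6
g^-0.16 = 3.71^-0.16 = 0.8108
D = 0.0109 × 4.558 × 10^6 × 0.8108 = 40282 m
   = 40.28 km

D ≈ 40.3 km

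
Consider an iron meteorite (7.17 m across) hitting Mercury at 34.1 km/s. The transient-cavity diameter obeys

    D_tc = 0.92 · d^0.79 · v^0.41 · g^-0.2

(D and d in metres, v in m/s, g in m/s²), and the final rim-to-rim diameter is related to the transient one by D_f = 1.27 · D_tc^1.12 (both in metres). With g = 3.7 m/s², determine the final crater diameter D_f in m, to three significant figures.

D_f ≈ 595 m

v = 34100 m/s.
d^0.79 = 7.17^0.79 = 4.741
v^0.41 = 34100^0.41 = 72.18
g^-0.2 = 3.7^-0.2 = 0.7698
D_tc = 0.92 × 4.741 × 72.18 × 0.7698 = 242.4 m
D_f = 1.27 × (242.4)^1.12 = 594.9 m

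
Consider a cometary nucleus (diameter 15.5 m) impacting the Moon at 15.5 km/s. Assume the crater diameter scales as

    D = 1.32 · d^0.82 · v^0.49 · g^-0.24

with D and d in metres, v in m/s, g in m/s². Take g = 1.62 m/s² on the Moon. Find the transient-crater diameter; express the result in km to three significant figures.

In SI units: v = 15500 m/s.
d^0.82 = 15.5^0.82 = 9.464
v^0.49 = 15500^0.49 = 113.0
g^-0.24 = 1.62^-0.24 = 0.8907
D = 1.32 × 9.464 × 113.0 × 0.8907 = 1257 m
   = 1.257 km

D ≈ 1.26 km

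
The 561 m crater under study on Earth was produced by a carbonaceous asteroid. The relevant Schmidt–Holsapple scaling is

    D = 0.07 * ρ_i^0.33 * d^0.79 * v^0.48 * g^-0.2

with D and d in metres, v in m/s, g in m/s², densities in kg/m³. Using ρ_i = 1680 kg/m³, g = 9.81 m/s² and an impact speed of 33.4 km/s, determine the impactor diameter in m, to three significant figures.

Rearranging for d: d = [D / (0.07 · 1680^0.33 · 33400^0.48 · 9.81^-0.2)]^(1/0.79).
1680^0.33 = 11.60
33400^0.48 = 148.4
9.81^-0.2 = 0.6334
Denominator = 0.07 × 11.60 × 148.4 × 0.6334 = 76.33
D / 76.33 = 561 / 76.33 = 7.350
d = 7.350^(1/0.79) = 7.350^1.2658 = 12.49 m

d ≈ 12.5 m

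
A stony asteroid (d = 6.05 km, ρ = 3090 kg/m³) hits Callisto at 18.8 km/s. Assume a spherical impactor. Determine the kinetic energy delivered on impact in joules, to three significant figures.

d = 6050 m; v = 18800 m/s.
Mass m = (π/6) ρ d³ = (π/6) × 3090 × (6050)³ = 3.583 × 10^14 kg
E = ½ m v² = 0.5 × 3.583 × 10^14 × (18800)² = 6.332 × 10^22 J

E ≈ 6.33 × 10^22 J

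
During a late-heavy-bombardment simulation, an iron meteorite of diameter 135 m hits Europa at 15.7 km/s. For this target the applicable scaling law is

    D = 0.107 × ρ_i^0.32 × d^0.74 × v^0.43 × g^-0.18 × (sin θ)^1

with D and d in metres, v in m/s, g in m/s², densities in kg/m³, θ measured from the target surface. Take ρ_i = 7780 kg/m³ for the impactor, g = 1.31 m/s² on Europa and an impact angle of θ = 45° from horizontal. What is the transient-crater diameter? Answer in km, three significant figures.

D ≈ 3.04 km

In SI units: v = 15700 m/s.
ρ_i^0.32 = 7780^0.32 = 17.58
d^0.74 = 135^0.74 = 37.71
v^0.43 = 15700^0.43 = 63.71
g^-0.18 = 1.31^-0.18 = 0.9526
(sin 45°)^1 = 0.7071^1 = 0.7071
D = 0.107 × 17.58 × 37.71 × 63.71 × 0.9526 × 0.7071 = 3044 m
   = 3.044 km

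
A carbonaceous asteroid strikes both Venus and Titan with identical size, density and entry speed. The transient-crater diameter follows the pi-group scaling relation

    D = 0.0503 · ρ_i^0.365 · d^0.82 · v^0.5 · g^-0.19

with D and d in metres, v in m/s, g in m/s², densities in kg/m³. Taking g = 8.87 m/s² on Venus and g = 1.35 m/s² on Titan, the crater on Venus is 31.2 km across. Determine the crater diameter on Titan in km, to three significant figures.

All impactor-dependent factors cancel in the ratio, leaving D_Titan/D_Venus = (g_Titan/g_Venus)^-0.19.
(1.35/8.87)^-0.19 = 0.1522^-0.19 = 1.430
D_Titan = 1.430 × 31.2 km = 44.6 km

D ≈ 44.6 km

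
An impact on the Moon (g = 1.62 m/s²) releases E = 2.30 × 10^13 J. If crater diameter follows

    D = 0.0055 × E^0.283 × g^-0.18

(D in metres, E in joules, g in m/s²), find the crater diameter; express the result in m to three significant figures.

E^0.283 = (2.30 × 10^13)^0.283 = 6.045 × 10^3
g^-0.18 = 1.62^-0.18 = 0.9168
D = 0.0055 × 6.045 × 10^3 × 0.9168 = 30.48 m

D ≈ 30.5 m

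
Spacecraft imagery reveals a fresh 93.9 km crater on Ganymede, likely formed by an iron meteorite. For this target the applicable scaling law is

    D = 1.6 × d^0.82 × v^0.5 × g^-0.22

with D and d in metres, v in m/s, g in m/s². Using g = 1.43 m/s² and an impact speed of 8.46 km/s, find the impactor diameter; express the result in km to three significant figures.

Rearranging for d: d = [D / (1.6 · 8460^0.5 · 1.43^-0.22)]^(1/0.82).
D = 93900 m.
8460^0.5 = 91.98
1.43^-0.22 = 0.9243
Denominator = 1.6 × 91.98 × 0.9243 = 136.0
D / 136.0 = 93900 / 136.0 = 690.4
d = 690.4^(1/0.82) = 690.4^1.2195 = 2899 m

d ≈ 2.90 km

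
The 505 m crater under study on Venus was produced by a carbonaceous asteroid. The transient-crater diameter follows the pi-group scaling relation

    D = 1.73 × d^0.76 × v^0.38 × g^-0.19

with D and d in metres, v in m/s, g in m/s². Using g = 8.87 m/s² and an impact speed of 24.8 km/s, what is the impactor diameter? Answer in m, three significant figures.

Rearranging for d: d = [D / (1.73 · 24800^0.38 · 8.87^-0.19)]^(1/0.76).
24800^0.38 = 46.76
8.87^-0.19 = 0.6605
Denominator = 1.73 × 46.76 × 0.6605 = 53.43
D / 53.43 = 505 / 53.43 = 9.452
d = 9.452^(1/0.76) = 9.452^1.3158 = 19.21 m

d ≈ 19.2 m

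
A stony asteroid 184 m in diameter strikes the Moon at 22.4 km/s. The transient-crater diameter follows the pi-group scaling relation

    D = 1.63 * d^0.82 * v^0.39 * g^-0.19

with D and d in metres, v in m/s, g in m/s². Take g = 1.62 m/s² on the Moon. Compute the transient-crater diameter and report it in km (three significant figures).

D ≈ 5.32 km

In SI units: v = 22400 m/s.
d^0.82 = 184^0.82 = 71.97
v^0.39 = 22400^0.39 = 49.73
g^-0.19 = 1.62^-0.19 = 0.9124
D = 1.63 × 71.97 × 49.73 × 0.9124 = 5323 m
   = 5.323 km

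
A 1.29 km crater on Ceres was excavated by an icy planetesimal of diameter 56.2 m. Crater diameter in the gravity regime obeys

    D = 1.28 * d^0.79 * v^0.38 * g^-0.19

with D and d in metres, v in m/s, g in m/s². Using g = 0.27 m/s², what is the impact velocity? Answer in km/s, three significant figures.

v ≈ 9.59 km/s

Rearranging for v: v = [D / (1.28 · 56.2^0.79 · 0.27^-0.19)]^(1/0.38).
D = 1290 m.
56.2^0.79 = 24.12
0.27^-0.19 = 1.282
Denominator = 1.28 × 24.12 × 1.282 = 39.58
D / 39.58 = 1290 / 39.58 = 32.59
v = 32.59^(1/0.38) = 32.59^2.6316 = 9590 m/s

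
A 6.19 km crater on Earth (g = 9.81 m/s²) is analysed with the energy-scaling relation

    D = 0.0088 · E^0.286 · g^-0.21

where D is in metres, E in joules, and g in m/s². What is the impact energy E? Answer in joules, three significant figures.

E ≈ 1.49 × 10^21 J

Rearranging: E = [D / (0.0088 · g^-0.21)]^(1/0.286).
D = 6190 m.
g^-0.21 = 9.81^-0.21 = 0.6191
D / (0.0088 × 0.6191) = 6190 / (5.448 × 10^-3) = 1.136 × 10^6
E = (1.136 × 10^6)^3.4965 = 1.488 × 10^21 J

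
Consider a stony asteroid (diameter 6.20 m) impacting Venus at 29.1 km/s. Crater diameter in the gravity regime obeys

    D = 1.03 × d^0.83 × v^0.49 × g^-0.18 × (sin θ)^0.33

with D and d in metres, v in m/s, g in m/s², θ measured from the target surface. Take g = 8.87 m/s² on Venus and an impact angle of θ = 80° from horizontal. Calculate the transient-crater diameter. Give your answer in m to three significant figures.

In SI units: v = 29100 m/s.
d^0.83 = 6.2^0.83 = 4.547
v^0.49 = 29100^0.49 = 153.9
g^-0.18 = 8.87^-0.18 = 0.6751
(sin 80°)^0.33 = 0.9848^0.33 = 0.9950
D = 1.03 × 4.547 × 153.9 × 0.6751 × 0.9950 = 484.2 m

D ≈ 484 m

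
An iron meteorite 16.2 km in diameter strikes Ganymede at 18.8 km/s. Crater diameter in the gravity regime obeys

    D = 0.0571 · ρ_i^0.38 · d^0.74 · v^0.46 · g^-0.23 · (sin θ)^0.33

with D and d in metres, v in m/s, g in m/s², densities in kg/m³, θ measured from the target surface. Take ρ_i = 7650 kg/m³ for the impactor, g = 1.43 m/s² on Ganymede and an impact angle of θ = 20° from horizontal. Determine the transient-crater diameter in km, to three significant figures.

In SI units: d = 16200 m, v = 18800 m/s.
ρ_i^0.38 = 7650^0.38 = 29.91
d^0.74 = 16200^0.74 = 1303
v^0.46 = 18800^0.46 = 92.49
g^-0.23 = 1.43^-0.23 = 0.9210
(sin 20°)^0.33 = 0.3420^0.33 = 0.7018
D = 0.0571 × 29.91 × 1303 × 92.49 × 0.9210 × 0.7018 = 1.330 × 10^5 m
   = 133.0 km

D ≈ 133 km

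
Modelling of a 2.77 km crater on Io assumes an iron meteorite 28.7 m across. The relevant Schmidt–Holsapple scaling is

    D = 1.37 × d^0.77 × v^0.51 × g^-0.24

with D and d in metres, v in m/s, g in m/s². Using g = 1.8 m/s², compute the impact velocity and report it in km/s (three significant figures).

Rearranging for v: v = [D / (1.37 · 28.7^0.77 · 1.8^-0.24)]^(1/0.51).
D = 2770 m.
28.7^0.77 = 13.26
1.8^-0.24 = 0.8684
Denominator = 1.37 × 13.26 × 0.8684 = 15.78
D / 15.78 = 2770 / 15.78 = 175.5
v = 175.5^(1/0.51) = 175.5^1.9608 = 25152 m/s

v ≈ 25.2 km/s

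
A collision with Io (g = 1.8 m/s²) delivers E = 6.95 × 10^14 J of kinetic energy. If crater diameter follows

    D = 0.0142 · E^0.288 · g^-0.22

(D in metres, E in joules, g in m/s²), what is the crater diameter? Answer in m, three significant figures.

E^0.288 = (6.95 × 10^14)^0.288 = 1.881 × 10^4
g^-0.22 = 1.8^-0.22 = 0.8787
D = 0.0142 × 1.881 × 10^4 × 0.8787 = 234.7 m

D ≈ 235 m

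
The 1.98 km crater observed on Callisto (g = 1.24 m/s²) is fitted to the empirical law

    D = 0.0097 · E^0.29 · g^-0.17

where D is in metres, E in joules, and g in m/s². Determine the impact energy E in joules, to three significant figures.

E ≈ 2.32 × 10^18 J

Rearranging: E = [D / (0.0097 · g^-0.17)]^(1/0.29).
D = 1980 m.
g^-0.17 = 1.24^-0.17 = 0.9641
D / (0.0097 × 0.9641) = 1980 / (9.352 × 10^-3) = 2.117 × 10^5
E = (2.117 × 10^5)^3.4483 = 2.316 × 10^18 J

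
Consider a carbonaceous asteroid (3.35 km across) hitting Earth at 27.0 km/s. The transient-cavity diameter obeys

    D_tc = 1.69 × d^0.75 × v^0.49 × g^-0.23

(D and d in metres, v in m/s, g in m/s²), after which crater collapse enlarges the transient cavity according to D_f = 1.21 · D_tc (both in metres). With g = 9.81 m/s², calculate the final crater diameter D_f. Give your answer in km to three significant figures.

D_f ≈ 79.0 km

In SI: d = 3350 m, v = 27000 m/s.
d^0.75 = 3350^0.75 = 440.3
v^0.49 = 27000^0.49 = 148.4
g^-0.23 = 9.81^-0.23 = 0.5914
D_tc = 1.69 × 440.3 × 148.4 × 0.5914 = 65310 m
D_f = 1.21 × 65310 = 79025 m
     = 79.03 km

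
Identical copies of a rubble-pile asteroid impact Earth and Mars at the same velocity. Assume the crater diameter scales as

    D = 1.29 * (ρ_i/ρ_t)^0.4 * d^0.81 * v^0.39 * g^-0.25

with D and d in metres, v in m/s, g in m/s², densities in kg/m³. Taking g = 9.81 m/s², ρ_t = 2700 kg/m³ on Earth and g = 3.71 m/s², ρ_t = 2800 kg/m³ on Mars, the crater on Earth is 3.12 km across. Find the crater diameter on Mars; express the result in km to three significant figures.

D ≈ 3.92 km

The impactor-only factors (d, v, ρ_i) cancel in the ratio, leaving D_Mars/D_Earth = (g_Mars/g_Earth)^-0.25 · (ρ_t,Earth/ρ_t,Mars)^0.4.
(3.71/9.81)^-0.25 = 0.3782^-0.25 = 1.275
(2700/2800)^0.4 = 0.9643^0.4 = 0.9856
Ratio = 1.275 × 0.9856 = 1.257
D_Mars = 1.257 × 3.12 km = 3.92 km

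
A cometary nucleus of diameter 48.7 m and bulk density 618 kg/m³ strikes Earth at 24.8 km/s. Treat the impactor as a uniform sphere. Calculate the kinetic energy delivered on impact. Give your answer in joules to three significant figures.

v = 24800 m/s.
Mass m = (π/6) ρ d³ = (π/6) × 618 × (48.7)³ = 3.737 × 10^7 kg
E = ½ m v² = 0.5 × 3.737 × 10^7 × (24800)² = 1.149 × 10^16 J

E ≈ 1.15 × 10^16 J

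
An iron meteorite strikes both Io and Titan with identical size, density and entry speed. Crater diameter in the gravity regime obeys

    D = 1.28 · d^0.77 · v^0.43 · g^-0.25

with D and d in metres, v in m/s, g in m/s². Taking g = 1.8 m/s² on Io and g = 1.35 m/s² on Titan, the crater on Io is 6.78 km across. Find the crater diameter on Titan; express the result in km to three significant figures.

All impactor-dependent factors cancel in the ratio, leaving D_Titan/D_Io = (g_Titan/g_Io)^-0.25.
(1.35/1.8)^-0.25 = 0.7500^-0.25 = 1.075
D_Titan = 1.075 × 6.78 km = 7.29 km

D ≈ 7.29 km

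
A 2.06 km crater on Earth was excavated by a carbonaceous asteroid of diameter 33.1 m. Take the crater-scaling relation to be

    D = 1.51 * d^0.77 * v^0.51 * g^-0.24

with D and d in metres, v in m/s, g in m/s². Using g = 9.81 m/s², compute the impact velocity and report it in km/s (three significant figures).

v ≈ 20.8 km/s

Rearranging for v: v = [D / (1.51 · 33.1^0.77 · 9.81^-0.24)]^(1/0.51).
D = 2060 m.
33.1^0.77 = 14.80
9.81^-0.24 = 0.5781
Denominator = 1.51 × 14.80 × 0.5781 = 12.92
D / 12.92 = 2060 / 12.92 = 159.4
v = 159.4^(1/0.51) = 159.4^1.9608 = 20828 m/s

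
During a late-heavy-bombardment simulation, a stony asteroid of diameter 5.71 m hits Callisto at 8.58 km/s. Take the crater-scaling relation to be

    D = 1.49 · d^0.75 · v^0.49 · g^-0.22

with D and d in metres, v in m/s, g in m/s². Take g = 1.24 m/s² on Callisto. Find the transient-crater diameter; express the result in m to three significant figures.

In SI units: v = 8580 m/s.
d^0.75 = 5.71^0.75 = 3.694
v^0.49 = 8580^0.49 = 84.61
g^-0.22 = 1.24^-0.22 = 0.9538
D = 1.49 × 3.694 × 84.61 × 0.9538 = 444.2 m

D ≈ 444 m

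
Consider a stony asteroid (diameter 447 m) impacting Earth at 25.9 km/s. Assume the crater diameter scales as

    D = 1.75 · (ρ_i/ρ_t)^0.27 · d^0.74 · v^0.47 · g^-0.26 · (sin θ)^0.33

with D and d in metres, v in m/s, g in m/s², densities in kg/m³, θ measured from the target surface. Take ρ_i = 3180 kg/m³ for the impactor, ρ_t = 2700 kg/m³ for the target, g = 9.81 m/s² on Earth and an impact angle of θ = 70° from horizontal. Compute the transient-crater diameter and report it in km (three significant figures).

In SI units: v = 25900 m/s.
(ρ_i/ρ_t)^0.27 = (3180/2700)^0.27 = 1.045
d^0.74 = 447^0.74 = 91.46
v^0.47 = 25900^0.47 = 118.6
g^-0.26 = 9.81^-0.26 = 0.5523
(sin 70°)^0.33 = 0.9397^0.33 = 0.9797
D = 1.75 × 1.045 × 91.46 × 118.6 × 0.5523 × 0.9797 = 10733 m
   = 10.73 km

D ≈ 10.7 km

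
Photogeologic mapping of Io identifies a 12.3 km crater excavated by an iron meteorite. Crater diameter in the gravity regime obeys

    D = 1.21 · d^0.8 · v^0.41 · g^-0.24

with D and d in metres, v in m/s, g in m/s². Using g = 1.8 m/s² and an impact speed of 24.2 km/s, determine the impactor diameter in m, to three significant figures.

d ≈ 690 m

Rearranging for d: d = [D / (1.21 · 24200^0.41 · 1.8^-0.24)]^(1/0.8).
D = 12300 m.
24200^0.41 = 62.71
1.8^-0.24 = 0.8684
Denominator = 1.21 × 62.71 × 0.8684 = 65.89
D / 65.89 = 12300 / 65.89 = 186.7
d = 186.7^(1/0.8) = 186.7^1.25 = 690.1 m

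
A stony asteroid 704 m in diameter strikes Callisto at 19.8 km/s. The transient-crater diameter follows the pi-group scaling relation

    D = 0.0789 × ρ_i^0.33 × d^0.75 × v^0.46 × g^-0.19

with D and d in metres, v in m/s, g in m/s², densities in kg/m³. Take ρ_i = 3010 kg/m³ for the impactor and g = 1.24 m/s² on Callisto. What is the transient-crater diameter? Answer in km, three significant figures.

D ≈ 13.8 km

In SI units: v = 19800 m/s.
ρ_i^0.33 = 3010^0.33 = 14.06
d^0.75 = 704^0.75 = 136.7
v^0.46 = 19800^0.46 = 94.73
g^-0.19 = 1.24^-0.19 = 0.9600
D = 0.0789 × 14.06 × 136.7 × 94.73 × 0.9600 = 13791 m
   = 13.79 km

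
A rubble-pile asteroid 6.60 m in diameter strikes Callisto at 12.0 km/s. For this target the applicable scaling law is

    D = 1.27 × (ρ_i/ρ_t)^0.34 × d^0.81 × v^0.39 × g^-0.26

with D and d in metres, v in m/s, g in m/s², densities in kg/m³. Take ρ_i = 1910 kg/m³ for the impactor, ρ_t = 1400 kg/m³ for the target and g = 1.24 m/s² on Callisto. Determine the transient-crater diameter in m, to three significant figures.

D ≈ 240 m

In SI units: v = 12000 m/s.
(ρ_i/ρ_t)^0.34 = (1910/1400)^0.34 = 1.111
d^0.81 = 6.6^0.81 = 4.611
v^0.39 = 12000^0.39 = 38.98
g^-0.26 = 1.24^-0.26 = 0.9456
D = 1.27 × 1.111 × 4.611 × 38.98 × 0.9456 = 239.8 m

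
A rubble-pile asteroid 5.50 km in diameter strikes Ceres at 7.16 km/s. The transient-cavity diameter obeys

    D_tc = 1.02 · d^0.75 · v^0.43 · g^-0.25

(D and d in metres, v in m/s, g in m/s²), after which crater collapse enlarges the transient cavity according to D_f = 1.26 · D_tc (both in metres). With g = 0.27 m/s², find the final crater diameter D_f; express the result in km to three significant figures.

In SI: d = 5500 m, v = 7160 m/s.
d^0.75 = 5500^0.75 = 638.7
v^0.43 = 7160^0.43 = 45.46
g^-0.25 = 0.27^-0.25 = 1.387
D_tc = 1.02 × 638.7 × 45.46 × 1.387 = 41080 m
D_f = 1.26 × 41080 = 51761 m
     = 51.76 km

D_f ≈ 51.8 km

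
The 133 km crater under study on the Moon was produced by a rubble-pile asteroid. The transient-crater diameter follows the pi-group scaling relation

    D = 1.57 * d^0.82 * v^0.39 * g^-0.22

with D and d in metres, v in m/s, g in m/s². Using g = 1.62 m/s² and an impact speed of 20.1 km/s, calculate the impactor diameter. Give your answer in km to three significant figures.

Rearranging for d: d = [D / (1.57 · 20100^0.39 · 1.62^-0.22)]^(1/0.82).
D = 133000 m.
20100^0.39 = 47.67
1.62^-0.22 = 0.8993
Denominator = 1.57 × 47.67 × 0.8993 = 67.31
D / 67.31 = 133000 / 67.31 = 1976
d = 1976^(1/0.82) = 1976^1.2195 = 10452 m

d ≈ 10.5 km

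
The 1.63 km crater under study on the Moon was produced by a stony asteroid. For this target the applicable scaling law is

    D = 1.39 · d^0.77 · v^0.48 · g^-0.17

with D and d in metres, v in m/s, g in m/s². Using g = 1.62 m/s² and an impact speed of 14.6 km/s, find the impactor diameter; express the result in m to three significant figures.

Rearranging for d: d = [D / (1.39 · 14600^0.48 · 1.62^-0.17)]^(1/0.77).
D = 1630 m.
14600^0.48 = 99.74
1.62^-0.17 = 0.9213
Denominator = 1.39 × 99.74 × 0.9213 = 127.7
D / 127.7 = 1630 / 127.7 = 12.76
d = 12.76^(1/0.77) = 12.76^1.2987 = 27.30 m

d ≈ 27.3 m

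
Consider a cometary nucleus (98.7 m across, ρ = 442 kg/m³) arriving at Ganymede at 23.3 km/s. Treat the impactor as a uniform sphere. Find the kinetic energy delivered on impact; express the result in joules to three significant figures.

v = 23300 m/s.
Mass m = (π/6) ρ d³ = (π/6) × 442 × (98.7)³ = 2.225 × 10^8 kg
E = ½ m v² = 0.5 × 2.225 × 10^8 × (23300)² = 6.040 × 10^16 J

E ≈ 6.04 × 10^16 J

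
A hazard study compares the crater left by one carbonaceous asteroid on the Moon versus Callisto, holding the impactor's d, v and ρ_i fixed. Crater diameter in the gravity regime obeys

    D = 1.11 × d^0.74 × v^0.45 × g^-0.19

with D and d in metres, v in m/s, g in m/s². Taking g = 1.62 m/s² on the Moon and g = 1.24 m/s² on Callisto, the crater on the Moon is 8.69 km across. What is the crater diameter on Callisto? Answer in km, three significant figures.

All impactor-dependent factors cancel in the ratio, leaving D_Callisto/D_Moon = (g_Callisto/g_Moon)^-0.19.
(1.24/1.62)^-0.19 = 0.7654^-0.19 = 1.052
D_Callisto = 1.052 × 8.69 km = 9.14 km

D ≈ 9.14 km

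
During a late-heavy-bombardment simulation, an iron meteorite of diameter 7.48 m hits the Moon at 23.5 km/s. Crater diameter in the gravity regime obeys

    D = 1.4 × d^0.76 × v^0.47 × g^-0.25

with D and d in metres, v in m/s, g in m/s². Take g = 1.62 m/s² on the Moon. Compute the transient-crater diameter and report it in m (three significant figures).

In SI units: v = 23500 m/s.
d^0.76 = 7.48^0.76 = 4.615
v^0.47 = 23500^0.47 = 113.3
g^-0.25 = 1.62^-0.25 = 0.8864
D = 1.4 × 4.615 × 113.3 × 0.8864 = 648.9 m

D ≈ 649 m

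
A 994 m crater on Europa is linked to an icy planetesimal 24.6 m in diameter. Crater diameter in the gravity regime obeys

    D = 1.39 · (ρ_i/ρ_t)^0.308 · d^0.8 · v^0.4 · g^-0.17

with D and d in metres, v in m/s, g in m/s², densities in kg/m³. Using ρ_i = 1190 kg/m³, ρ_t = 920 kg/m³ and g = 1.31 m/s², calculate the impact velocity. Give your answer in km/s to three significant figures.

Rearranging for v: v = [D / (1.39 · (1190/920)^0.308 · 24.6^0.8 · 1.31^-0.17)]^(1/0.4).
(1190/920)^0.308 = 1.082
24.6^0.8 = 12.96
1.31^-0.17 = 0.9551
Denominator = 1.39 × 1.082 × 12.96 × 0.9551 = 18.62
D / 18.62 = 994 / 18.62 = 53.38
v = 53.38^(1/0.4) = 53.38^2.5 = 20818 m/s

v ≈ 20.8 km/s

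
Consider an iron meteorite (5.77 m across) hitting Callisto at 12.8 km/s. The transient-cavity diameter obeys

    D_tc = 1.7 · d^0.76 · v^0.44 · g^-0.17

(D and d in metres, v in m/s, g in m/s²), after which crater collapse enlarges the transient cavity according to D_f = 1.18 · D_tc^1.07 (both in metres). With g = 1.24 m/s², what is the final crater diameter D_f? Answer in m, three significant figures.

D_f ≈ 715 m

v = 12800 m/s.
d^0.76 = 5.77^0.76 = 3.789
v^0.44 = 12800^0.44 = 64.15
g^-0.17 = 1.24^-0.17 = 0.9641
D_tc = 1.7 × 3.789 × 64.15 × 0.9641 = 398.4 m
D_f = 1.18 × (398.4)^1.07 = 714.9 m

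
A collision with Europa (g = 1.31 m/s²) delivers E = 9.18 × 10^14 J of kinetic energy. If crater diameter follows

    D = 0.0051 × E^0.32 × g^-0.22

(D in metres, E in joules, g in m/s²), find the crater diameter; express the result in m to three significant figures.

E^0.32 = (9.18 × 10^14)^0.32 = 6.139 × 10^4
g^-0.22 = 1.31^-0.22 = 0.9423
D = 0.0051 × 6.139 × 10^4 × 0.9423 = 295.0 m

D ≈ 295 m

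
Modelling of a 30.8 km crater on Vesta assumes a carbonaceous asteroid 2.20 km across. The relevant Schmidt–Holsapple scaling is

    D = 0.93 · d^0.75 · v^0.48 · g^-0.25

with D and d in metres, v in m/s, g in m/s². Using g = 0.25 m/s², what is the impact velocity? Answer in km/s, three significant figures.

Rearranging for v: v = [D / (0.93 · 2200^0.75 · 0.25^-0.25)]^(1/0.48).
D = 30800 m.
2200^0.75 = 321.2
0.25^-0.25 = 1.414
Denominator = 0.93 × 321.2 × 1.414 = 422.4
D / 422.4 = 30800 / 422.4 = 72.92
v = 72.92^(1/0.48) = 72.92^2.0833 = 7601 m/s

v ≈ 7.60 km/s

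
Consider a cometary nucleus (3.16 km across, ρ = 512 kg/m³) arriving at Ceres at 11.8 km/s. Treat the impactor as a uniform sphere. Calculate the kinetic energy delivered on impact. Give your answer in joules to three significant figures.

E ≈ 5.89 × 10^20 J

d = 3160 m; v = 11800 m/s.
Mass m = (π/6) ρ d³ = (π/6) × 512 × (3160)³ = 8.459 × 10^12 kg
E = ½ m v² = 0.5 × 8.459 × 10^12 × (11800)² = 5.889 × 10^20 J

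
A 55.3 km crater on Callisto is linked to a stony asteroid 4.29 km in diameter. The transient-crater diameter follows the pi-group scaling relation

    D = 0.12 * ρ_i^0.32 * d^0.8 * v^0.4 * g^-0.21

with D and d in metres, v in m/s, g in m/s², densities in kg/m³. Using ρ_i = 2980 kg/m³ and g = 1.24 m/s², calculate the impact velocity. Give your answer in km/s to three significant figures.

v ≈ 14.6 km/s

Rearranging for v: v = [D / (0.12 · 2980^0.32 · 4290^0.8 · 1.24^-0.21)]^(1/0.4).
D = 55300 m.
2980^0.32 = 12.93
4290^0.8 = 805.3
1.24^-0.21 = 0.9558
Denominator = 0.12 × 12.93 × 805.3 × 0.9558 = 1194
D / 1194 = 55300 / 1194 = 46.31
v = 46.31^(1/0.4) = 46.31^2.5 = 14594 m/s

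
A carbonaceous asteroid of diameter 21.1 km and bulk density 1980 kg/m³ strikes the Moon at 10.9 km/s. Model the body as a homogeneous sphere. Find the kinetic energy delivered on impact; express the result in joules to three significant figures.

d = 21100 m; v = 10900 m/s.
Mass m = (π/6) ρ d³ = (π/6) × 1980 × (21100)³ = 9.739 × 10^15 kg
E = ½ m v² = 0.5 × 9.739 × 10^15 × (10900)² = 5.785 × 10^23 J

E ≈ 5.79 × 10^23 J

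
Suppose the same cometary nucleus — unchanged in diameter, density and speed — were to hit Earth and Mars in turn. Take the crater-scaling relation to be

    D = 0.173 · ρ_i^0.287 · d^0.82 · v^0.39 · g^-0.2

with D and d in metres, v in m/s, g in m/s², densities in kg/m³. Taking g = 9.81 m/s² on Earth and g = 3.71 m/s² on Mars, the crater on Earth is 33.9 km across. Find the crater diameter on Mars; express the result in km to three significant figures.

All impactor-dependent factors cancel in the ratio, leaving D_Mars/D_Earth = (g_Mars/g_Earth)^-0.2.
(3.71/9.81)^-0.2 = 0.3782^-0.2 = 1.215
D_Mars = 1.215 × 33.9 km = 41.2 km

D ≈ 41.2 km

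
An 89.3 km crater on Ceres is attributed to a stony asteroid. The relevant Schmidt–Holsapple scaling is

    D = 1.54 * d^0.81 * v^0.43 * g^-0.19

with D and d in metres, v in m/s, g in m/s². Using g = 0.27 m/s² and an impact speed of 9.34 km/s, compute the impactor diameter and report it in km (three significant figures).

d ≈ 4.36 km

Rearranging for d: d = [D / (1.54 · 9340^0.43 · 0.27^-0.19)]^(1/0.81).
D = 89300 m.
9340^0.43 = 50.96
0.27^-0.19 = 1.282
Denominator = 1.54 × 50.96 × 1.282 = 100.6
D / 100.6 = 89300 / 100.6 = 887.7
d = 887.7^(1/0.81) = 887.7^1.2346 = 4364 m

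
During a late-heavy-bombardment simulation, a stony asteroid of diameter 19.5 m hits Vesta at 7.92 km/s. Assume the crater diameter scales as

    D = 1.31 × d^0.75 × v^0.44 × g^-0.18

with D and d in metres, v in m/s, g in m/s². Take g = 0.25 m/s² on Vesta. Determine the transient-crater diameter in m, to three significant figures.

D ≈ 810 m

In SI units: v = 7920 m/s.
d^0.75 = 19.5^0.75 = 9.280
v^0.44 = 7920^0.44 = 51.93
g^-0.18 = 0.25^-0.18 = 1.283
D = 1.31 × 9.280 × 51.93 × 1.283 = 810.0 m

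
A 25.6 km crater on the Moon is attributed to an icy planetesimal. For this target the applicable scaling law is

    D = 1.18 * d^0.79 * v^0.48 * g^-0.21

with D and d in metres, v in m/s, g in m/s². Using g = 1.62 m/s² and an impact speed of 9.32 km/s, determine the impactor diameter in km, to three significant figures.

Rearranging for d: d = [D / (1.18 · 9320^0.48 · 1.62^-0.21)]^(1/0.79).
D = 25600 m.
9320^0.48 = 80.41
1.62^-0.21 = 0.9037
Denominator = 1.18 × 80.41 × 0.9037 = 85.75
D / 85.75 = 25600 / 85.75 = 298.5
d = 298.5^(1/0.79) = 298.5^1.2658 = 1358 m

d ≈ 1.36 km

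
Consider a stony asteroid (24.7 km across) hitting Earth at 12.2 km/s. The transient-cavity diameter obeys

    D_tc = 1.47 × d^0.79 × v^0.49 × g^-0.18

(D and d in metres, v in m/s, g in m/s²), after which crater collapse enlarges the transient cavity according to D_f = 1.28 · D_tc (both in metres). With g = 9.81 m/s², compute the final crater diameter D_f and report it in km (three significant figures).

In SI: d = 24700 m, v = 12200 m/s.
d^0.79 = 24700^0.79 = 2953
v^0.49 = 12200^0.49 = 100.5
g^-0.18 = 9.81^-0.18 = 0.6630
D_tc = 1.47 × 2953 × 100.5 × 0.6630 = 2.892 × 10^5 m
D_f = 1.28 × 2.892 × 10^5 = 3.702 × 10^5 m
     = 370.2 km

D_f ≈ 370 km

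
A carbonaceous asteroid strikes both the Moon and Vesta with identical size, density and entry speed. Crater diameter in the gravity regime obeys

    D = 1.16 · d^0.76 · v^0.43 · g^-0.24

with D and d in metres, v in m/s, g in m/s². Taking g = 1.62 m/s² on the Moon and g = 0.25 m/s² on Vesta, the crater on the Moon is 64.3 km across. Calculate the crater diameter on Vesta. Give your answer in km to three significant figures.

D ≈ 101 km

All impactor-dependent factors cancel in the ratio, leaving D_Vesta/D_Moon = (g_Vesta/g_Moon)^-0.24.
(0.25/1.62)^-0.24 = 0.1543^-0.24 = 1.566
D_Vesta = 1.566 × 64.3 km = 101 km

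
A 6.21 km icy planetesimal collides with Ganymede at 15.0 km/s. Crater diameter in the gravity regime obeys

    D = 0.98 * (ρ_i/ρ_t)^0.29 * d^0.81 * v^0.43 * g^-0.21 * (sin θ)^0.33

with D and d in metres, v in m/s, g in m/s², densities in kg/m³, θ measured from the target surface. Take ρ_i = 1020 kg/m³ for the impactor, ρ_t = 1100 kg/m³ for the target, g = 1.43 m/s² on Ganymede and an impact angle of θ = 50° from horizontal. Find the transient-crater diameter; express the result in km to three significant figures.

D ≈ 60.1 km

In SI units: d = 6210 m, v = 15000 m/s.
(ρ_i/ρ_t)^0.29 = (1020/1100)^0.29 = 0.9783
d^0.81 = 6210^0.81 = 1181
v^0.43 = 15000^0.43 = 62.48
g^-0.21 = 1.43^-0.21 = 0.9276
(sin 50°)^0.33 = 0.7660^0.33 = 0.9158
D = 0.98 × 0.9783 × 1181 × 62.48 × 0.9276 × 0.9158 = 60097 m
   = 60.10 km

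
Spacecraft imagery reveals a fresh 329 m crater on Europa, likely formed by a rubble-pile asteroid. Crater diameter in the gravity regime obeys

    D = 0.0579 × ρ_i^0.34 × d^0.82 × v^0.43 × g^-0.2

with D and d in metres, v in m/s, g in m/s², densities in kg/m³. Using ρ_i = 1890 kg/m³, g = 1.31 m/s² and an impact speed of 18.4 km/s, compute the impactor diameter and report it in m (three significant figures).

d ≈ 10.3 m

Rearranging for d: d = [D / (0.0579 · 1890^0.34 · 18400^0.43 · 1.31^-0.2)]^(1/0.82).
1890^0.34 = 13.00
18400^0.43 = 68.21
1.31^-0.2 = 0.9474
Denominator = 0.0579 × 13.00 × 68.21 × 0.9474 = 48.64
D / 48.64 = 329 / 48.64 = 6.764
d = 6.764^(1/0.82) = 6.764^1.2195 = 10.29 m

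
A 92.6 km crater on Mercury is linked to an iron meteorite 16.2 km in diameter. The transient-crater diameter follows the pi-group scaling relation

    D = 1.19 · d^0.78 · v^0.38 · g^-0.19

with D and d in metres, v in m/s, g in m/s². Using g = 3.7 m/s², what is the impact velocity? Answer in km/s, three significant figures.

Rearranging for v: v = [D / (1.19 · 16200^0.78 · 3.7^-0.19)]^(1/0.38).
D = 92600 m.
16200^0.78 = 1921
3.7^-0.19 = 0.7799
Denominator = 1.19 × 1921 × 0.7799 = 1783
D / 1783 = 92600 / 1783 = 51.93
v = 51.93^(1/0.38) = 51.93^2.6316 = 32681 m/s

v ≈ 32.7 km/s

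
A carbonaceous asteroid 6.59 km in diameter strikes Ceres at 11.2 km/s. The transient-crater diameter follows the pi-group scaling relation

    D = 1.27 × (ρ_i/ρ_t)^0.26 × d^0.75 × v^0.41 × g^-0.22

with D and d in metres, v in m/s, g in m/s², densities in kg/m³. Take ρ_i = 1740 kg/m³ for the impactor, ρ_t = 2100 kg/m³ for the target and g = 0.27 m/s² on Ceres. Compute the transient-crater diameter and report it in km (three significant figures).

In SI units: d = 6590 m, v = 11200 m/s.
(ρ_i/ρ_t)^0.26 = (1740/2100)^0.26 = 0.9523
d^0.75 = 6590^0.75 = 731.4
v^0.41 = 11200^0.41 = 45.73
g^-0.22 = 0.27^-0.22 = 1.334
D = 1.27 × 0.9523 × 731.4 × 45.73 × 1.334 = 53962 m
   = 53.96 km

D ≈ 54.0 km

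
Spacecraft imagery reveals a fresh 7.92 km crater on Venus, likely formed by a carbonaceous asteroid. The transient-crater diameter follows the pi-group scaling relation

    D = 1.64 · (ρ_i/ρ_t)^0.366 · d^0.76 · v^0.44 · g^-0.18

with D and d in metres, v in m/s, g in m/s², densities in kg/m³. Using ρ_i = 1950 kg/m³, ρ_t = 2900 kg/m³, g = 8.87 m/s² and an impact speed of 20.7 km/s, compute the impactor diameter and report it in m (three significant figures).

d ≈ 453 m

Rearranging for d: d = [D / (1.64 · (1950/2900)^0.366 · 20700^0.44 · 8.87^-0.18)]^(1/0.76).
D = 7920 m.
(1950/2900)^0.366 = 0.8648
20700^0.44 = 79.26
8.87^-0.18 = 0.6751
Denominator = 1.64 × 0.8648 × 79.26 × 0.6751 = 75.89
D / 75.89 = 7920 / 75.89 = 104.4
d = 104.4^(1/0.76) = 104.4^1.3158 = 453.1 m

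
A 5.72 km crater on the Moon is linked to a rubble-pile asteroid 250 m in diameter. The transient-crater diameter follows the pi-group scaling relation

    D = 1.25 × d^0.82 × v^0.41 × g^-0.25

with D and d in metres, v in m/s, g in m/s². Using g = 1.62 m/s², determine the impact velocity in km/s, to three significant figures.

v ≈ 18.2 km/s

Rearranging for v: v = [D / (1.25 · 250^0.82 · 1.62^-0.25)]^(1/0.41).
D = 5720 m.
250^0.82 = 92.54
1.62^-0.25 = 0.8864
Denominator = 1.25 × 92.54 × 0.8864 = 102.5
D / 102.5 = 5720 / 102.5 = 55.80
v = 55.80^(1/0.41) = 55.80^2.439 = 18199 m/s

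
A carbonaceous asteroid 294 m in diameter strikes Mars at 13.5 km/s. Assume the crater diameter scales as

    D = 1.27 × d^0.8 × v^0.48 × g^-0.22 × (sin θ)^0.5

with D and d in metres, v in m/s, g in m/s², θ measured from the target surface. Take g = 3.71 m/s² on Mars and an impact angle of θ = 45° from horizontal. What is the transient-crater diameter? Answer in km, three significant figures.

In SI units: v = 13500 m/s.
d^0.8 = 294^0.8 = 94.34
v^0.48 = 13500^0.48 = 96.06
g^-0.22 = 3.71^-0.22 = 0.7494
(sin 45°)^0.5 = 0.7071^0.5 = 0.8409
D = 1.27 × 94.34 × 96.06 × 0.7494 × 0.8409 = 7253 m
   = 7.253 km

D ≈ 7.25 km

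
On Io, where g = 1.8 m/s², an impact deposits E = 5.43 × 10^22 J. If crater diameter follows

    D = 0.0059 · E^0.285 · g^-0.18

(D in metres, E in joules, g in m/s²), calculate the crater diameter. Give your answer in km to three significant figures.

D ≈ 16.0 km

E^0.285 = (5.43 × 10^22)^0.285 = 3.016 × 10^6
g^-0.18 = 1.8^-0.18 = 0.8996
D = 0.0059 × 3.016 × 10^6 × 0.8996 = 16008 m
   = 16.01 km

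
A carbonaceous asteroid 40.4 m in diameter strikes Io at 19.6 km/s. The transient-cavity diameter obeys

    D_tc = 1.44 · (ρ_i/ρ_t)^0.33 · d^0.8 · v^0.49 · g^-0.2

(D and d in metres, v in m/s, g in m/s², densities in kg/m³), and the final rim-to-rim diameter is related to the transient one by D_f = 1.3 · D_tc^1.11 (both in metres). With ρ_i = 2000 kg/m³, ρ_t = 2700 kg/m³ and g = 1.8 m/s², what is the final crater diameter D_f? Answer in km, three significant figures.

D_f ≈ 8.84 km

v = 19600 m/s.
(ρ_i/ρ_t)^0.33 = (2000/2700)^0.33 = 0.9057
d^0.8 = 40.4^0.8 = 19.28
v^0.49 = 19600^0.49 = 126.8
g^-0.2 = 1.8^-0.2 = 0.8891
D_tc = 1.44 × 0.9057 × 19.28 × 126.8 × 0.8891 = 2835 m
D_f = 1.3 × (2835)^1.11 = 8836 m
     = 8.836 km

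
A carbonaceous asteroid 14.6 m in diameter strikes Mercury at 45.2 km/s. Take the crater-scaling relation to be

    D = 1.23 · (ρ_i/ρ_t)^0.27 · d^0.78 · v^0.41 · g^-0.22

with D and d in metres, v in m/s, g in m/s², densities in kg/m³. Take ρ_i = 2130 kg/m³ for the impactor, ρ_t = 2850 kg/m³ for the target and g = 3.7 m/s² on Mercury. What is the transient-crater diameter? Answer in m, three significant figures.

In SI units: v = 45200 m/s.
(ρ_i/ρ_t)^0.27 = (2130/2850)^0.27 = 0.9244
d^0.78 = 14.6^0.78 = 8.095
v^0.41 = 45200^0.41 = 81.02
g^-0.22 = 3.7^-0.22 = 0.7499
D = 1.23 × 0.9244 × 8.095 × 81.02 × 0.7499 = 559.2 m

D ≈ 559 m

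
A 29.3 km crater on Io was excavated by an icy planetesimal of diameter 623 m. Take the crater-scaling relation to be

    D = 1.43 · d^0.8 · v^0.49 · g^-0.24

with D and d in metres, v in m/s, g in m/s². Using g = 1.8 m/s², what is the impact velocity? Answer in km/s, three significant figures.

v ≈ 23.0 km/s

Rearranging for v: v = [D / (1.43 · 623^0.8 · 1.8^-0.24)]^(1/0.49).
D = 29300 m.
623^0.8 = 172.0
1.8^-0.24 = 0.8684
Denominator = 1.43 × 172.0 × 0.8684 = 213.6
D / 213.6 = 29300 / 213.6 = 137.2
v = 137.2^(1/0.49) = 137.2^2.0408 = 23010 m/s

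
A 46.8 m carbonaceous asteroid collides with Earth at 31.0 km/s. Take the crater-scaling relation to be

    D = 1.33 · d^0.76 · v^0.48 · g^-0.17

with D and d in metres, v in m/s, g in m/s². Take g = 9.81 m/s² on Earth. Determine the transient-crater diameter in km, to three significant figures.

In SI units: v = 31000 m/s.
d^0.76 = 46.8^0.76 = 18.59
v^0.48 = 31000^0.48 = 143.2
g^-0.17 = 9.81^-0.17 = 0.6783
D = 1.33 × 18.59 × 143.2 × 0.6783 = 2402 m
   = 2.402 km

D ≈ 2.40 km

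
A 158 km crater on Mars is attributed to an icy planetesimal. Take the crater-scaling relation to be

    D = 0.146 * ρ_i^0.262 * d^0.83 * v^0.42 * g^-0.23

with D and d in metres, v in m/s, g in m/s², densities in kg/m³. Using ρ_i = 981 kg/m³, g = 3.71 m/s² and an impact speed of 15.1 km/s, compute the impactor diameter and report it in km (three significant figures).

d ≈ 23.4 km

Rearranging for d: d = [D / (0.146 · 981^0.262 · 15100^0.42 · 3.71^-0.23)]^(1/0.83).
D = 158000 m.
981^0.262 = 6.079
15100^0.42 = 56.91
3.71^-0.23 = 0.7397
Denominator = 0.146 × 6.079 × 56.91 × 0.7397 = 37.36
D / 37.36 = 158000 / 37.36 = 4229
d = 4229^(1/0.83) = 4229^1.2048 = 23383 m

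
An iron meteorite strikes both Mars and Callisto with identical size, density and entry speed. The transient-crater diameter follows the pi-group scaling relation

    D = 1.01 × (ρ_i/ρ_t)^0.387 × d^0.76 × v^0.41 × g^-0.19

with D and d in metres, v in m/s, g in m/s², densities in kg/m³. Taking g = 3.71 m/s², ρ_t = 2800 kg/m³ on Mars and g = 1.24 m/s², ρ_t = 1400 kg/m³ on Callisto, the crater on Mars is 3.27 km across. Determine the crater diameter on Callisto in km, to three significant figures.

The impactor-only factors (d, v, ρ_i) cancel in the ratio, leaving D_Callisto/D_Mars = (g_Callisto/g_Mars)^-0.19 · (ρ_t,Mars/ρ_t,Callisto)^0.387.
(1.24/3.71)^-0.19 = 0.3342^-0.19 = 1.232
(2800/1400)^0.387 = 2.000^0.387 = 1.308
Ratio = 1.232 × 1.308 = 1.611
D_Callisto = 1.611 × 3.27 km = 5.27 km

D ≈ 5.27 km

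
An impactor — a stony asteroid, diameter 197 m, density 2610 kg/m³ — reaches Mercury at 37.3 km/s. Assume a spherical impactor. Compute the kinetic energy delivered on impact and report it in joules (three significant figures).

E ≈ 7.27 × 10^18 J

v = 37300 m/s.
Mass m = (π/6) ρ d³ = (π/6) × 2610 × (197)³ = 1.045 × 10^10 kg
E = ½ m v² = 0.5 × 1.045 × 10^10 × (37300)² = 7.269 × 10^18 J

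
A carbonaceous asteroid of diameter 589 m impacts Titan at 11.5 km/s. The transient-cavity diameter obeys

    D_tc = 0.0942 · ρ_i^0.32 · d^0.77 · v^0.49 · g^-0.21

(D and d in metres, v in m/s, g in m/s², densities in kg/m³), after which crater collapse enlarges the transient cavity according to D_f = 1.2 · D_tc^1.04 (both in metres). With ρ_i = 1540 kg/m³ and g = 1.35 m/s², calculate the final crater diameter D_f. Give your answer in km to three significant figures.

v = 11500 m/s.
ρ_i^0.32 = 1540^0.32 = 10.47
d^0.77 = 589^0.77 = 135.8
v^0.49 = 11500^0.49 = 97.67
g^-0.21 = 1.35^-0.21 = 0.9389
D_tc = 0.0942 × 10.47 × 135.8 × 97.67 × 0.9389 = 12280 m
D_f = 1.2 × (12280)^1.04 = 21476 m
     = 21.48 km

D_f ≈ 21.5 km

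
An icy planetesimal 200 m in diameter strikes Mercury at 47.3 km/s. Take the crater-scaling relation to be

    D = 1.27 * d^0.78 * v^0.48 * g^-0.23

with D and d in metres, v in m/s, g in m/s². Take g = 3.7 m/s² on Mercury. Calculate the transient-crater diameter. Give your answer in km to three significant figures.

D ≈ 10.3 km

In SI units: v = 47300 m/s.
d^0.78 = 200^0.78 = 62.35
v^0.48 = 47300^0.48 = 175.4
g^-0.23 = 3.7^-0.23 = 0.7401
D = 1.27 × 62.35 × 175.4 × 0.7401 = 10279 m
   = 10.28 km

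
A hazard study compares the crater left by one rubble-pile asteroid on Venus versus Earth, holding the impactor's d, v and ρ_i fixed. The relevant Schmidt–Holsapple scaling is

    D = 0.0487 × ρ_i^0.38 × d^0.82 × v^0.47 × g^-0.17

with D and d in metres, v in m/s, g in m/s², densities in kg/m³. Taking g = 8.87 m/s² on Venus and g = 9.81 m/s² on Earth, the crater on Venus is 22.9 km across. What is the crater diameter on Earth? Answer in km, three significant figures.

All impactor-dependent factors cancel in the ratio, leaving D_Earth/D_Venus = (g_Earth/g_Venus)^-0.17.
(9.81/8.87)^-0.17 = 1.106^-0.17 = 0.9830
D_Earth = 0.9830 × 22.9 km = 22.5 km

D ≈ 22.5 km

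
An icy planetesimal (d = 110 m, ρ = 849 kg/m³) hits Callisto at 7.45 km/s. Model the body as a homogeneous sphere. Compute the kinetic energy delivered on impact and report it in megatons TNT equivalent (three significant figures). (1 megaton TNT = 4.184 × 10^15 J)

v = 7450 m/s.
Mass m = (π/6) ρ d³ = (π/6) × 849 × (110)³ = 5.917 × 10^8 kg
E = ½ m v² = 0.5 × 5.917 × 10^8 × (7450)² = 1.642 × 10^16 J
   = 1.642 × 10^16 / 4.184×10^15 = 3.924 Mt

E ≈ 3.92 Mt TNT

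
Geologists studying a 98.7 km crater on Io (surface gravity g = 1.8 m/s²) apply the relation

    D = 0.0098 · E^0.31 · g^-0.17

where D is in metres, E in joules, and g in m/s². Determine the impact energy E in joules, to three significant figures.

Rearranging: E = [D / (0.0098 · g^-0.17)]^(1/0.31).
D = 98700 m.
g^-0.17 = 1.8^-0.17 = 0.9049
D / (0.0098 × 0.9049) = 98700 / (8.868 × 10^-3) = 1.113 × 10^7
E = (1.113 × 10^7)^3.2258 = 5.378 × 10^22 J

E ≈ 5.38 × 10^22 J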